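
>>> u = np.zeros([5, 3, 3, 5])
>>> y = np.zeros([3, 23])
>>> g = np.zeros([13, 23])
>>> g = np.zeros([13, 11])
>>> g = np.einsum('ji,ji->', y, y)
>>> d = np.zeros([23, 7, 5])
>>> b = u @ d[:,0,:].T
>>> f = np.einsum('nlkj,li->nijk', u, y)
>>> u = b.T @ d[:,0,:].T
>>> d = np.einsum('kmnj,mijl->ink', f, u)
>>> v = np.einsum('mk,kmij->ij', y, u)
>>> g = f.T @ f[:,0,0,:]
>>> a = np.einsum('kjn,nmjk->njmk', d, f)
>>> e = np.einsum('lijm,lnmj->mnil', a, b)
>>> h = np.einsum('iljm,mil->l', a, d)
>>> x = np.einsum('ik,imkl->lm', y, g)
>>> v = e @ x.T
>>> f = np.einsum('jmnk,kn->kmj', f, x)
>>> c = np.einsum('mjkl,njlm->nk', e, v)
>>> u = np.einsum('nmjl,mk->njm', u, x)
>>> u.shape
(23, 3, 3)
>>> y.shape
(3, 23)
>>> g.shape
(3, 5, 23, 3)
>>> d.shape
(3, 5, 5)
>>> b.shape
(5, 3, 3, 23)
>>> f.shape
(3, 23, 5)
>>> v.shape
(3, 3, 5, 3)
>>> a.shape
(5, 5, 23, 3)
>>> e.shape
(3, 3, 5, 5)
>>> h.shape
(5,)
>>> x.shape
(3, 5)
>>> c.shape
(3, 5)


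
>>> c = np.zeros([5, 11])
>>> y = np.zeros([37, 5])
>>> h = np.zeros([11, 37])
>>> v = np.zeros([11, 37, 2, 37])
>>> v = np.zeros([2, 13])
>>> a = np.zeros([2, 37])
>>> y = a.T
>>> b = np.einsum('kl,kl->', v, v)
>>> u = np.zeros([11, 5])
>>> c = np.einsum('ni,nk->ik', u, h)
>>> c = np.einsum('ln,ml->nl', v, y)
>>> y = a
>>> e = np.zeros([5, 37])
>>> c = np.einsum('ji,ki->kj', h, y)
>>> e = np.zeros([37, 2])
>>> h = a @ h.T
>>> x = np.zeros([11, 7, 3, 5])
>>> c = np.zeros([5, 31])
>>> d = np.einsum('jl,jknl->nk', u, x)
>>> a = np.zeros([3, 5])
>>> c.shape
(5, 31)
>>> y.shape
(2, 37)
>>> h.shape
(2, 11)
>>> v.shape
(2, 13)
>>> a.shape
(3, 5)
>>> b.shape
()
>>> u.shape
(11, 5)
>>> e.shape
(37, 2)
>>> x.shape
(11, 7, 3, 5)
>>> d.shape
(3, 7)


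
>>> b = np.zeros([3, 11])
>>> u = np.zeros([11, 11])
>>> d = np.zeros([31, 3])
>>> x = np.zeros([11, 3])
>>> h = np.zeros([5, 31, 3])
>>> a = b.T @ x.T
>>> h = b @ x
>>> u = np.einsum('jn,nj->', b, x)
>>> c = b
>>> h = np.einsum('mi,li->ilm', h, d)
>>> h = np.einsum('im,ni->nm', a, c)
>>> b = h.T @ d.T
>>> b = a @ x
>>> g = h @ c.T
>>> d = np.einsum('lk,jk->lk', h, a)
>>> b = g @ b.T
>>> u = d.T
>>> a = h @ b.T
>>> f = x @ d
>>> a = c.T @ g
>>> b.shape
(3, 11)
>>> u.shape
(11, 3)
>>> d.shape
(3, 11)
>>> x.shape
(11, 3)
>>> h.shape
(3, 11)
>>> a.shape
(11, 3)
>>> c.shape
(3, 11)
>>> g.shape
(3, 3)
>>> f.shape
(11, 11)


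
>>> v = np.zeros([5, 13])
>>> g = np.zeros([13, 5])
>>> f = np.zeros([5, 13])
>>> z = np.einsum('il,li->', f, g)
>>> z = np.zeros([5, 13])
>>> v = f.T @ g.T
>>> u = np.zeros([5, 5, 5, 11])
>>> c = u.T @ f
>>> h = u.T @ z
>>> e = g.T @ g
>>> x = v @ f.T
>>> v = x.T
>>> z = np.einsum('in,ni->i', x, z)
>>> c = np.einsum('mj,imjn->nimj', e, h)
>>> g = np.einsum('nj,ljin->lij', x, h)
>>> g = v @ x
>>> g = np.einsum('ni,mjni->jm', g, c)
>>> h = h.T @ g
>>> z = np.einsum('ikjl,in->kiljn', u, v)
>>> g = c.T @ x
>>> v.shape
(5, 13)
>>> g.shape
(5, 5, 11, 5)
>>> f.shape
(5, 13)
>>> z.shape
(5, 5, 11, 5, 13)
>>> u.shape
(5, 5, 5, 11)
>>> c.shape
(13, 11, 5, 5)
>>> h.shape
(13, 5, 5, 13)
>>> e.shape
(5, 5)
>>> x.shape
(13, 5)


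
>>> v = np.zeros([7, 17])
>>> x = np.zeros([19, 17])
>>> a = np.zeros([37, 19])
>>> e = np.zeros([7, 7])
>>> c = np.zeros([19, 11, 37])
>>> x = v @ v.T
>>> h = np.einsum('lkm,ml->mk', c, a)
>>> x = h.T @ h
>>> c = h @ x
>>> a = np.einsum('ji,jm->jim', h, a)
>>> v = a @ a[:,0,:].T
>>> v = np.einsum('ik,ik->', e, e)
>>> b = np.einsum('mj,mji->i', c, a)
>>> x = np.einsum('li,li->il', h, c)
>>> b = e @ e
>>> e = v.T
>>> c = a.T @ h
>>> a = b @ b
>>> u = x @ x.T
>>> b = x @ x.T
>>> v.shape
()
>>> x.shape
(11, 37)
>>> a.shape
(7, 7)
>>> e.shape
()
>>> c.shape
(19, 11, 11)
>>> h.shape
(37, 11)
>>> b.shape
(11, 11)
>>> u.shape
(11, 11)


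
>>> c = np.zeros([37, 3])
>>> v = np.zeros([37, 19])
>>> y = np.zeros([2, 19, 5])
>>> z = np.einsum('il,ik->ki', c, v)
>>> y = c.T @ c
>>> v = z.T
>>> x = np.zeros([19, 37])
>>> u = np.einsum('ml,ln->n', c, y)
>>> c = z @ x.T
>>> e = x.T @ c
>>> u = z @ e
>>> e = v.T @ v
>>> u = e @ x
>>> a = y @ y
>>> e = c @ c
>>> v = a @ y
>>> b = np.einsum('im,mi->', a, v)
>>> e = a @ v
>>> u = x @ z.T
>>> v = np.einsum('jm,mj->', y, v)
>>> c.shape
(19, 19)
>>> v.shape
()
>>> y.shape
(3, 3)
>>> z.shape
(19, 37)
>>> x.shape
(19, 37)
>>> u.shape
(19, 19)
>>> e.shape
(3, 3)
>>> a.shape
(3, 3)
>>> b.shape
()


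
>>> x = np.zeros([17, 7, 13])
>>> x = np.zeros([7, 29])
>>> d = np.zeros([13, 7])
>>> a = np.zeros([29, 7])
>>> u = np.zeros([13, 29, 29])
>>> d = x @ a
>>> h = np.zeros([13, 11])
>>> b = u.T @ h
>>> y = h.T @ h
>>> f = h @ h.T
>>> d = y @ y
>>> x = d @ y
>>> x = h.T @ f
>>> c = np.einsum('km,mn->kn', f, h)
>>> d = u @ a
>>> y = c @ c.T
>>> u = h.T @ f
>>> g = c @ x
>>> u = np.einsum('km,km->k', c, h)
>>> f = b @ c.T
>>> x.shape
(11, 13)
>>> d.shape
(13, 29, 7)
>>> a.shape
(29, 7)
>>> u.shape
(13,)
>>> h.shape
(13, 11)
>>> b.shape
(29, 29, 11)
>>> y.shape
(13, 13)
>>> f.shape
(29, 29, 13)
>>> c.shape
(13, 11)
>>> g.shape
(13, 13)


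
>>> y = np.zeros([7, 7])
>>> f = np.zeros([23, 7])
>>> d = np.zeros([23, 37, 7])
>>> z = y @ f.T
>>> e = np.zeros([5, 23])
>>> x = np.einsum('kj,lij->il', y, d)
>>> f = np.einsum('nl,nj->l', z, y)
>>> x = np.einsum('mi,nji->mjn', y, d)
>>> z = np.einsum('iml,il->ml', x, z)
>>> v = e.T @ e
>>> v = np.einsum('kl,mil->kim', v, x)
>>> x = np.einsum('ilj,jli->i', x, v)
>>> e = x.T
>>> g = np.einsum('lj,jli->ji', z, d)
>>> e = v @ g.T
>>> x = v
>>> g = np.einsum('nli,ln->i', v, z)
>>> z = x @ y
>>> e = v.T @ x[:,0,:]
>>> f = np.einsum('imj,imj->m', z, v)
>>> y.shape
(7, 7)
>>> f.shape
(37,)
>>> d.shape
(23, 37, 7)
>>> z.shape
(23, 37, 7)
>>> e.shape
(7, 37, 7)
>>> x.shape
(23, 37, 7)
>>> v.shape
(23, 37, 7)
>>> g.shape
(7,)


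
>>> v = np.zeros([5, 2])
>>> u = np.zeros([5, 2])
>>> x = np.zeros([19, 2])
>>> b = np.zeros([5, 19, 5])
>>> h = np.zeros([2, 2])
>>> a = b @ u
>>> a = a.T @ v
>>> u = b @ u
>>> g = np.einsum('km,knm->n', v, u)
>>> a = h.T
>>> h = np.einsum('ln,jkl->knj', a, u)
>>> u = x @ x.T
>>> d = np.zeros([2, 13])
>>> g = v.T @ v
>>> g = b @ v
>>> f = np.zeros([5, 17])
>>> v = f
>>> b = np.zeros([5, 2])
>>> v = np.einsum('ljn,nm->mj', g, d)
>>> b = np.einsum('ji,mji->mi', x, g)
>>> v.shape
(13, 19)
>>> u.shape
(19, 19)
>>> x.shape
(19, 2)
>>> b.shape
(5, 2)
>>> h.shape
(19, 2, 5)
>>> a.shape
(2, 2)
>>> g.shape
(5, 19, 2)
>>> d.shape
(2, 13)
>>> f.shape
(5, 17)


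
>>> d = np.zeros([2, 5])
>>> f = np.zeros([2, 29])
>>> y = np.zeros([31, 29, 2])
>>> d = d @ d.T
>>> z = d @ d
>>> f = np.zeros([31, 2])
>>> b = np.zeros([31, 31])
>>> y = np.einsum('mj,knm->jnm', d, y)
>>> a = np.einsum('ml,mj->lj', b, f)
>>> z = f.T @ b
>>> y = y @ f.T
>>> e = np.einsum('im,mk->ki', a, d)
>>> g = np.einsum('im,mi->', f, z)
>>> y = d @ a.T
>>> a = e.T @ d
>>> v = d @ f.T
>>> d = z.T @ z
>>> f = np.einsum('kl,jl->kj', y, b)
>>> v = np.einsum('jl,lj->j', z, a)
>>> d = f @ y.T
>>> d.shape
(2, 2)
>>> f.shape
(2, 31)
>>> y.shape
(2, 31)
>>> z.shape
(2, 31)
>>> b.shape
(31, 31)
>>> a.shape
(31, 2)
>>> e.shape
(2, 31)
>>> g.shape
()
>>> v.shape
(2,)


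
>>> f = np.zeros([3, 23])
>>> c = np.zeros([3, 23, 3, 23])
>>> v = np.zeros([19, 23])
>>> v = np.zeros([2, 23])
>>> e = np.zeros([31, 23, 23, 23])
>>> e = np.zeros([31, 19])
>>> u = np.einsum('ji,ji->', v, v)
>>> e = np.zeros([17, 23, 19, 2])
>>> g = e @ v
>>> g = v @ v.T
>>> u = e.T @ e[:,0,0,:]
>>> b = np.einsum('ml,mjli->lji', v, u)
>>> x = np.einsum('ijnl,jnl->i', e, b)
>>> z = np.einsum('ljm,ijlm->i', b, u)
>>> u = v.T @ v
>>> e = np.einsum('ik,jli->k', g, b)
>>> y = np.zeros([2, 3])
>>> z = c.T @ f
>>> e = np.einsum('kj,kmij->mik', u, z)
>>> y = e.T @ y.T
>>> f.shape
(3, 23)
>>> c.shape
(3, 23, 3, 23)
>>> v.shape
(2, 23)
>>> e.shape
(3, 23, 23)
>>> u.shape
(23, 23)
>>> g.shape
(2, 2)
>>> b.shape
(23, 19, 2)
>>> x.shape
(17,)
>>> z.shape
(23, 3, 23, 23)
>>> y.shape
(23, 23, 2)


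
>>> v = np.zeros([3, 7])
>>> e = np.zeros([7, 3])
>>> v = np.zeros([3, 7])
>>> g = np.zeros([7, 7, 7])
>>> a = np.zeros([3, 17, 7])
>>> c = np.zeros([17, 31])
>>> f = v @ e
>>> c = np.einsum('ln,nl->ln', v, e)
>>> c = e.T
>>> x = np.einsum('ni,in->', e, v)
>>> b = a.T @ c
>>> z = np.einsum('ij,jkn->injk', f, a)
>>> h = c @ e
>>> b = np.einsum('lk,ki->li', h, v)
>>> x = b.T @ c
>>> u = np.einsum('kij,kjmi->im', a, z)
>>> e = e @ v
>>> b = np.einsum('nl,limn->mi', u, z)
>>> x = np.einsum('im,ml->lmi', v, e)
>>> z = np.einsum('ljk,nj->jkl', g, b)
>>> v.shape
(3, 7)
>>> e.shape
(7, 7)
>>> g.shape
(7, 7, 7)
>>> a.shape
(3, 17, 7)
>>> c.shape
(3, 7)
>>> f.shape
(3, 3)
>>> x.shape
(7, 7, 3)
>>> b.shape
(3, 7)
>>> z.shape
(7, 7, 7)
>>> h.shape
(3, 3)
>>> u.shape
(17, 3)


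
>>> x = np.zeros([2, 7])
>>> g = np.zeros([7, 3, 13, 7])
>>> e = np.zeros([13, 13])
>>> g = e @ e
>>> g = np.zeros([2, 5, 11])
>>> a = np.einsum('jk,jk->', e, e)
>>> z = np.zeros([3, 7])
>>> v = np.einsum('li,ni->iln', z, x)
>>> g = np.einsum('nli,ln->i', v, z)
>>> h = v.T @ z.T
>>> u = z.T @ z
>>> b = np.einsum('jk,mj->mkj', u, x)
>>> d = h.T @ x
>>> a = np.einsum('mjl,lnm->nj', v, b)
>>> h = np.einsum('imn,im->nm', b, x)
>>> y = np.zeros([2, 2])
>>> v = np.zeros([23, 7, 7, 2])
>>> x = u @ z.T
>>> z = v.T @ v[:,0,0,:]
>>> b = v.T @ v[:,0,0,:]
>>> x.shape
(7, 3)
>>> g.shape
(2,)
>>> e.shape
(13, 13)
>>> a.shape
(7, 3)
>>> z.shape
(2, 7, 7, 2)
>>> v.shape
(23, 7, 7, 2)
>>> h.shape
(7, 7)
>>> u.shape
(7, 7)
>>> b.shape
(2, 7, 7, 2)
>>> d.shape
(3, 3, 7)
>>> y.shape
(2, 2)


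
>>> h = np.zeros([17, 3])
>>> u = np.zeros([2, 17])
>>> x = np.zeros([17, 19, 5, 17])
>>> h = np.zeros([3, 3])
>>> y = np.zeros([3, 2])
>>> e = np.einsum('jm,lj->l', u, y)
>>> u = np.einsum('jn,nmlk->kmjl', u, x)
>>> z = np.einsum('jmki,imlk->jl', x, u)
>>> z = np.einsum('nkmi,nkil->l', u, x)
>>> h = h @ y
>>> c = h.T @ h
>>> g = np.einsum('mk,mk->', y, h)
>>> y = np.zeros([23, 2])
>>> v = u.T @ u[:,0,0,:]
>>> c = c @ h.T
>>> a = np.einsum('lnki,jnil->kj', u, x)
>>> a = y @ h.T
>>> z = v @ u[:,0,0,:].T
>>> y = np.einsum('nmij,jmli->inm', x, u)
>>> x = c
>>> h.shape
(3, 2)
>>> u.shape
(17, 19, 2, 5)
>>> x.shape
(2, 3)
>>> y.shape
(5, 17, 19)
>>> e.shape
(3,)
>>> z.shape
(5, 2, 19, 17)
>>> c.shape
(2, 3)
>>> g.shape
()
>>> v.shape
(5, 2, 19, 5)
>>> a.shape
(23, 3)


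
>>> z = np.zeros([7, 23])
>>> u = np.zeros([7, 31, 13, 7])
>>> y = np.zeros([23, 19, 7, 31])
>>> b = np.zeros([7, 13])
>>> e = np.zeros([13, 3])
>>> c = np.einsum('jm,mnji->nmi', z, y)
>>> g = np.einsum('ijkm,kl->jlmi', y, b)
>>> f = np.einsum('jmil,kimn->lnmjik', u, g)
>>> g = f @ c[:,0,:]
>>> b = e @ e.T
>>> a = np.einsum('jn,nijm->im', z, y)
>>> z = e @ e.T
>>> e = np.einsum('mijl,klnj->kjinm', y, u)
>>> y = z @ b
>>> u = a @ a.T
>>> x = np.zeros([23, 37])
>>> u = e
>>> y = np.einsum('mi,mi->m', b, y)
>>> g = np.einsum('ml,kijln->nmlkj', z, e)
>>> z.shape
(13, 13)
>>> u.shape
(7, 7, 19, 13, 23)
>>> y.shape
(13,)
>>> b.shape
(13, 13)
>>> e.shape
(7, 7, 19, 13, 23)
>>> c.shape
(19, 23, 31)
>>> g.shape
(23, 13, 13, 7, 19)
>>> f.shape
(7, 23, 31, 7, 13, 19)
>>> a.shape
(19, 31)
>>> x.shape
(23, 37)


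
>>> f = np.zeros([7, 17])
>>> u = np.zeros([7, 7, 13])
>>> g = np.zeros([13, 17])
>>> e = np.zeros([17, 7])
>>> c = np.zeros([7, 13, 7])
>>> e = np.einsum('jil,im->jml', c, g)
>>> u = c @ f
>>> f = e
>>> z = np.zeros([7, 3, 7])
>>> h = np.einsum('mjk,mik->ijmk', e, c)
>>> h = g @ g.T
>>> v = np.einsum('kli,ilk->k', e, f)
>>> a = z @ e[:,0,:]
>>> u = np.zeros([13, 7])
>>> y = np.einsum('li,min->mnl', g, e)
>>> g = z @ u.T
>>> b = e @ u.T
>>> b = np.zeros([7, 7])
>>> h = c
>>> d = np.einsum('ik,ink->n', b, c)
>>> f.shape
(7, 17, 7)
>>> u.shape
(13, 7)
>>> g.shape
(7, 3, 13)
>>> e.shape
(7, 17, 7)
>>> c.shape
(7, 13, 7)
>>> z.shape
(7, 3, 7)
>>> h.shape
(7, 13, 7)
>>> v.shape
(7,)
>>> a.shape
(7, 3, 7)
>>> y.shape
(7, 7, 13)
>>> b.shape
(7, 7)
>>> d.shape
(13,)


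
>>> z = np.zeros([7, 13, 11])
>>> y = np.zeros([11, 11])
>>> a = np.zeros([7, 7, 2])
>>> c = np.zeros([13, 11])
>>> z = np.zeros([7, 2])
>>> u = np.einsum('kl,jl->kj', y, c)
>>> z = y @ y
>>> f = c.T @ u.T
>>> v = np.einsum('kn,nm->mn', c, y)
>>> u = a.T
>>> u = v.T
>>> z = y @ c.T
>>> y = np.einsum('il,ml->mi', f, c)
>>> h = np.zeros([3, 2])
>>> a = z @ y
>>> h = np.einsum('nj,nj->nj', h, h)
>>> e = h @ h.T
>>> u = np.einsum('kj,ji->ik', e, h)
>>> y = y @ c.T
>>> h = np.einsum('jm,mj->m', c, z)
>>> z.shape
(11, 13)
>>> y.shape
(13, 13)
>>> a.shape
(11, 11)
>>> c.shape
(13, 11)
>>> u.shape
(2, 3)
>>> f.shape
(11, 11)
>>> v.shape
(11, 11)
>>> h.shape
(11,)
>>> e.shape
(3, 3)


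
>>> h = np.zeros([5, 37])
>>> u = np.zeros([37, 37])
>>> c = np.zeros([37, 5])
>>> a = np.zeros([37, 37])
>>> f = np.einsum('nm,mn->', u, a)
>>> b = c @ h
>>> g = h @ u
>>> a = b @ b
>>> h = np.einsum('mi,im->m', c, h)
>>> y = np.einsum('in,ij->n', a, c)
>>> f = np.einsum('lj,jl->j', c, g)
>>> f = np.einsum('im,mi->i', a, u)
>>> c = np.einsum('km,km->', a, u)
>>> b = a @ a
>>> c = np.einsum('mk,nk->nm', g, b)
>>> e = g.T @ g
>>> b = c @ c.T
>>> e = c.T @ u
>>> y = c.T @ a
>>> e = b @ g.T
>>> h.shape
(37,)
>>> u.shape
(37, 37)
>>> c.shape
(37, 5)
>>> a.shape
(37, 37)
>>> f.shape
(37,)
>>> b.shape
(37, 37)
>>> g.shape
(5, 37)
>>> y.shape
(5, 37)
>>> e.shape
(37, 5)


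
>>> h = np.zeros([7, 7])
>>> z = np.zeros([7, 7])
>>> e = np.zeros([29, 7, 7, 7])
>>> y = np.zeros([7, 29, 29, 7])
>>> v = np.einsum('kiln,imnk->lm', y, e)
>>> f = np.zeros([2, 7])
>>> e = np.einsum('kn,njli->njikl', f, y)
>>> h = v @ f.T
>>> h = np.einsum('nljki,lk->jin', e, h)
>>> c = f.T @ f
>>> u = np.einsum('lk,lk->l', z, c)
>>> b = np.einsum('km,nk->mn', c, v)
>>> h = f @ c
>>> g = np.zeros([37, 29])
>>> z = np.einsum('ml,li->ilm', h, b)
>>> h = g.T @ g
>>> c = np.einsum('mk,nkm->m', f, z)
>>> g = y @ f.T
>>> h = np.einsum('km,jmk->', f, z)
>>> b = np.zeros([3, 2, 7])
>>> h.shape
()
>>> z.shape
(29, 7, 2)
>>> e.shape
(7, 29, 7, 2, 29)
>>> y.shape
(7, 29, 29, 7)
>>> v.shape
(29, 7)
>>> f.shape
(2, 7)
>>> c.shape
(2,)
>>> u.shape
(7,)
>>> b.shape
(3, 2, 7)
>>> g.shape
(7, 29, 29, 2)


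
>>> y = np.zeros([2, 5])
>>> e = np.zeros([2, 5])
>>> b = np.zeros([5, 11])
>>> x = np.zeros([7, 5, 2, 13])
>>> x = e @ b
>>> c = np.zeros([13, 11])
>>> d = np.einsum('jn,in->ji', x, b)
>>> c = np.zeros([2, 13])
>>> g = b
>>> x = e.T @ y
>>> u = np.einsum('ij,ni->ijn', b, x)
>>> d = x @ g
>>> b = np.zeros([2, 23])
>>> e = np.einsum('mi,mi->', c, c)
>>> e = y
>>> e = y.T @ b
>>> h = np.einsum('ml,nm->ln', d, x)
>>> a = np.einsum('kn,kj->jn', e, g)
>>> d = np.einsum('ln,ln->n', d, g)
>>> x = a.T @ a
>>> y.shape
(2, 5)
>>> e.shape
(5, 23)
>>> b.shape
(2, 23)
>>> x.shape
(23, 23)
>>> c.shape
(2, 13)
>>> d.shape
(11,)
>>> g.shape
(5, 11)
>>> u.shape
(5, 11, 5)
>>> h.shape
(11, 5)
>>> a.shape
(11, 23)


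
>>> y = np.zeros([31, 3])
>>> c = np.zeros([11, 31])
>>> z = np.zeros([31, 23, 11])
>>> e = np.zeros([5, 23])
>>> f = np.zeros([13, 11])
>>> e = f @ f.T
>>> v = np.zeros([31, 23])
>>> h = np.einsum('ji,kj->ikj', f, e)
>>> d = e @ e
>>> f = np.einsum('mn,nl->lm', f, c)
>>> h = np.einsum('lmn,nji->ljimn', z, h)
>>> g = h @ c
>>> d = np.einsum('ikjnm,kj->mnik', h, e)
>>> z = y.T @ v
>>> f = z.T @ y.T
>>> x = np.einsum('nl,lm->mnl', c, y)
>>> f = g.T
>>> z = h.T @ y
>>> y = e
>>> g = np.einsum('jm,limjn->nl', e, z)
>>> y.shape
(13, 13)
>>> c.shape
(11, 31)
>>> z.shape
(11, 23, 13, 13, 3)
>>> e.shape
(13, 13)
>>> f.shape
(31, 23, 13, 13, 31)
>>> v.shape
(31, 23)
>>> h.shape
(31, 13, 13, 23, 11)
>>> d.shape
(11, 23, 31, 13)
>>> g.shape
(3, 11)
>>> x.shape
(3, 11, 31)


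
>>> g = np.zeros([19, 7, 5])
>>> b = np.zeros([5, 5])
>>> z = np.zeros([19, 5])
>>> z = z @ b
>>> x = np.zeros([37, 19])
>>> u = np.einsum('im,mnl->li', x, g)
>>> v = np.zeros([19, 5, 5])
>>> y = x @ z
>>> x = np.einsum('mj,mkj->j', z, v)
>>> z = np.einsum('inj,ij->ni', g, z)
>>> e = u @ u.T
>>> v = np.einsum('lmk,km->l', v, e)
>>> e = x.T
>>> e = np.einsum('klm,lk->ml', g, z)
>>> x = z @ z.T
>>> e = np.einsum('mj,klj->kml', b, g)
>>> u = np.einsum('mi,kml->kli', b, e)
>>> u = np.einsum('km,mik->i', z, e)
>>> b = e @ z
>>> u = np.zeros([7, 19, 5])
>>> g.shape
(19, 7, 5)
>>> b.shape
(19, 5, 19)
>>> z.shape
(7, 19)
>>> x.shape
(7, 7)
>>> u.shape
(7, 19, 5)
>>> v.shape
(19,)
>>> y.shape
(37, 5)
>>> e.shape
(19, 5, 7)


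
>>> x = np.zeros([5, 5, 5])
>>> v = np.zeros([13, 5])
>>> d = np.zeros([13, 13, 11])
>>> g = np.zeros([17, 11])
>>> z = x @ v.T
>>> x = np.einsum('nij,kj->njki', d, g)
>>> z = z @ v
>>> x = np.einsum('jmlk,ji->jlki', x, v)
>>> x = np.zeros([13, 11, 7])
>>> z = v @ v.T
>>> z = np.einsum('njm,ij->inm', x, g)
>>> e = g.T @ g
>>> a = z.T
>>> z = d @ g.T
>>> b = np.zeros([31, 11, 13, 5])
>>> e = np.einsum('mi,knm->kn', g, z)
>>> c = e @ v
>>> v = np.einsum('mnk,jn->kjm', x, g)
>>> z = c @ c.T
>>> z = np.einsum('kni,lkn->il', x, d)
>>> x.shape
(13, 11, 7)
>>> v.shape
(7, 17, 13)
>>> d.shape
(13, 13, 11)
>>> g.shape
(17, 11)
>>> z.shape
(7, 13)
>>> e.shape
(13, 13)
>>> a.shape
(7, 13, 17)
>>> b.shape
(31, 11, 13, 5)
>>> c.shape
(13, 5)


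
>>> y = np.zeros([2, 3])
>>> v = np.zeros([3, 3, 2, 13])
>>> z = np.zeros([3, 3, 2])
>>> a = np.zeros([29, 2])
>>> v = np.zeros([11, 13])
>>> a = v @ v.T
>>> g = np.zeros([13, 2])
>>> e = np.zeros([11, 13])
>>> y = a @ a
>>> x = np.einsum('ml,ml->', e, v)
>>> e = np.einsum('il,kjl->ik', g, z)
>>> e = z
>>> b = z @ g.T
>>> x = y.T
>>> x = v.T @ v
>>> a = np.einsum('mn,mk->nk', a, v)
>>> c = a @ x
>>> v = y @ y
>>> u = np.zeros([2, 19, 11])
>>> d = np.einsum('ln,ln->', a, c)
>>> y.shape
(11, 11)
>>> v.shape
(11, 11)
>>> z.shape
(3, 3, 2)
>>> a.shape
(11, 13)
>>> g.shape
(13, 2)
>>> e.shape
(3, 3, 2)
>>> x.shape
(13, 13)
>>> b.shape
(3, 3, 13)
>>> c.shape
(11, 13)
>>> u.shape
(2, 19, 11)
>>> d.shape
()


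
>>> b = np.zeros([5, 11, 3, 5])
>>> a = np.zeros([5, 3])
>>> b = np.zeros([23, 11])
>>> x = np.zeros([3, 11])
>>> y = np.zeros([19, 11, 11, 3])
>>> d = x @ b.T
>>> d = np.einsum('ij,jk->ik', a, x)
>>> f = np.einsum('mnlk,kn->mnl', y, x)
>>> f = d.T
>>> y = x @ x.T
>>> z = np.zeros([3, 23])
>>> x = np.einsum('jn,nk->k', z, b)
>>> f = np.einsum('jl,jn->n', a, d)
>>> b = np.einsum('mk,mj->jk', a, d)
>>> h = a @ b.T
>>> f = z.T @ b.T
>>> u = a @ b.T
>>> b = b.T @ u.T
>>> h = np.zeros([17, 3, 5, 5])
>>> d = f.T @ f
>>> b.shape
(3, 5)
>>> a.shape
(5, 3)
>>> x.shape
(11,)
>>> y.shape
(3, 3)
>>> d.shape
(11, 11)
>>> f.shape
(23, 11)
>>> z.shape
(3, 23)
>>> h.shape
(17, 3, 5, 5)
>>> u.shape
(5, 11)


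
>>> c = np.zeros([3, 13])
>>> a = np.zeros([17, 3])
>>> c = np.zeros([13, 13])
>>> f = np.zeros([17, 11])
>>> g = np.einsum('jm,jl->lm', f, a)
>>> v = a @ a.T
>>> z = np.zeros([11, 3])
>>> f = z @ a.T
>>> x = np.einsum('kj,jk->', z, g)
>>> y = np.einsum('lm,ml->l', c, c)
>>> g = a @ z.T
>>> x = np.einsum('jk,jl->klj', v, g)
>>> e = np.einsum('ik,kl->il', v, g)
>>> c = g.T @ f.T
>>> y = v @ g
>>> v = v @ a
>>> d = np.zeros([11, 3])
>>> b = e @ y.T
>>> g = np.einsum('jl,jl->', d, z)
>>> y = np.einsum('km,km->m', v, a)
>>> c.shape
(11, 11)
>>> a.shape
(17, 3)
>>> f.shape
(11, 17)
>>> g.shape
()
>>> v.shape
(17, 3)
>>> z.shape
(11, 3)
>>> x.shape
(17, 11, 17)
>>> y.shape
(3,)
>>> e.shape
(17, 11)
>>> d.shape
(11, 3)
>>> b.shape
(17, 17)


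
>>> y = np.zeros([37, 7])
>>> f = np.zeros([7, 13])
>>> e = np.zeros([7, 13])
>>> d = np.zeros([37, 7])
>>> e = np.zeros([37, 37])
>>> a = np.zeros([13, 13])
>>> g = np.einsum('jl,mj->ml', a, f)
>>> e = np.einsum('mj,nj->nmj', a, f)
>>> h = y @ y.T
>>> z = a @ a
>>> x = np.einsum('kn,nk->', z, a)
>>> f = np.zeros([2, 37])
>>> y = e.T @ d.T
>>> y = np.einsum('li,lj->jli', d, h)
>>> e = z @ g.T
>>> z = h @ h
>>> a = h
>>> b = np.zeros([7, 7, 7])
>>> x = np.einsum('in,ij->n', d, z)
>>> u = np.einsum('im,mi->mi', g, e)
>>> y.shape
(37, 37, 7)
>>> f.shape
(2, 37)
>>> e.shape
(13, 7)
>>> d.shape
(37, 7)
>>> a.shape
(37, 37)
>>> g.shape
(7, 13)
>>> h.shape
(37, 37)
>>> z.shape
(37, 37)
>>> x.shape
(7,)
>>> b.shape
(7, 7, 7)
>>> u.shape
(13, 7)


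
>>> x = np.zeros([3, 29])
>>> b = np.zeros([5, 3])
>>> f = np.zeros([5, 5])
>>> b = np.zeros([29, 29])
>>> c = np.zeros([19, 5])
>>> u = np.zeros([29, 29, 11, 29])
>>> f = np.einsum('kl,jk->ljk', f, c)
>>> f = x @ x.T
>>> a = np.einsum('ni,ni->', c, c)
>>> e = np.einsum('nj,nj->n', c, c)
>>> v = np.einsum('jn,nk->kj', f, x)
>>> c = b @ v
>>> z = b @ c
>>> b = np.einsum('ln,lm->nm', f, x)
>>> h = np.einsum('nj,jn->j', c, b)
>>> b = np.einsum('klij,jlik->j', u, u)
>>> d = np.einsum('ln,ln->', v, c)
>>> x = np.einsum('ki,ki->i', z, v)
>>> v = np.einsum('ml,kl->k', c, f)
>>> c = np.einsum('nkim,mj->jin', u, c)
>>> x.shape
(3,)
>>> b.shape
(29,)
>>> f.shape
(3, 3)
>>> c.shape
(3, 11, 29)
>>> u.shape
(29, 29, 11, 29)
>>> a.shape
()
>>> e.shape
(19,)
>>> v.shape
(3,)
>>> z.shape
(29, 3)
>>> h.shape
(3,)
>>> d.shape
()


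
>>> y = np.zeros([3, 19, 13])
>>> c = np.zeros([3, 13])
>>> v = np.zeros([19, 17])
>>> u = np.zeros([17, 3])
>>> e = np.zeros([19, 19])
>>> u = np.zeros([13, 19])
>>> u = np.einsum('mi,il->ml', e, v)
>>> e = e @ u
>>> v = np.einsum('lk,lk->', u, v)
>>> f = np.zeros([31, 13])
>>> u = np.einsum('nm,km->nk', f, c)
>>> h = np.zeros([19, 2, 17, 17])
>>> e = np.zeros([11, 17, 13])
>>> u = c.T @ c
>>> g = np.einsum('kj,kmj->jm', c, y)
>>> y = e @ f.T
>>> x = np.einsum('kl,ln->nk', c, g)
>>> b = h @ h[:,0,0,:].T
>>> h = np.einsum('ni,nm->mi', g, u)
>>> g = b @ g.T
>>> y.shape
(11, 17, 31)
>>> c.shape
(3, 13)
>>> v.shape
()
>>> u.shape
(13, 13)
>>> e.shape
(11, 17, 13)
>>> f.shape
(31, 13)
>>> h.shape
(13, 19)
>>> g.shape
(19, 2, 17, 13)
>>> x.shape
(19, 3)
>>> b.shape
(19, 2, 17, 19)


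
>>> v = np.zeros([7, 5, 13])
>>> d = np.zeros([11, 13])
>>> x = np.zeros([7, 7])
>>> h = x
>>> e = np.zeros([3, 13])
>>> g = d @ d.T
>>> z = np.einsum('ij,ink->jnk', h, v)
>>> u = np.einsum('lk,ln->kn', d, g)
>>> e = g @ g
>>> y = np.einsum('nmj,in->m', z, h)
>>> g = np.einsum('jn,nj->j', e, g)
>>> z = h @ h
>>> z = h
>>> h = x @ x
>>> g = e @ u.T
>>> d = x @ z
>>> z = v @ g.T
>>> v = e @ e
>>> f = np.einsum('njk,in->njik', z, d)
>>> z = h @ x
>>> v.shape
(11, 11)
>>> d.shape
(7, 7)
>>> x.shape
(7, 7)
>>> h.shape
(7, 7)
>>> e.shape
(11, 11)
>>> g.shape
(11, 13)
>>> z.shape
(7, 7)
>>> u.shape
(13, 11)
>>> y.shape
(5,)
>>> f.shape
(7, 5, 7, 11)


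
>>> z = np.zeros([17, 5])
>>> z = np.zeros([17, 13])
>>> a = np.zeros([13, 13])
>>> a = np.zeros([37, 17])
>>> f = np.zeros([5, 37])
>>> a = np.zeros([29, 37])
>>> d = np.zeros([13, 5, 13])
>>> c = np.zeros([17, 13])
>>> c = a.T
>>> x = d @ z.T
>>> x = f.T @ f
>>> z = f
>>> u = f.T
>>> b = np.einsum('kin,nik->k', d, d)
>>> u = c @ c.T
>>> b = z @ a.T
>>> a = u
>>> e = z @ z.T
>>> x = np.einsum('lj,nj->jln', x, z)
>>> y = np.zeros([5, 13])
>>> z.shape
(5, 37)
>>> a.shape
(37, 37)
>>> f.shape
(5, 37)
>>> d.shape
(13, 5, 13)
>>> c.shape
(37, 29)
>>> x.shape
(37, 37, 5)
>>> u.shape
(37, 37)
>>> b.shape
(5, 29)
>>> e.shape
(5, 5)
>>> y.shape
(5, 13)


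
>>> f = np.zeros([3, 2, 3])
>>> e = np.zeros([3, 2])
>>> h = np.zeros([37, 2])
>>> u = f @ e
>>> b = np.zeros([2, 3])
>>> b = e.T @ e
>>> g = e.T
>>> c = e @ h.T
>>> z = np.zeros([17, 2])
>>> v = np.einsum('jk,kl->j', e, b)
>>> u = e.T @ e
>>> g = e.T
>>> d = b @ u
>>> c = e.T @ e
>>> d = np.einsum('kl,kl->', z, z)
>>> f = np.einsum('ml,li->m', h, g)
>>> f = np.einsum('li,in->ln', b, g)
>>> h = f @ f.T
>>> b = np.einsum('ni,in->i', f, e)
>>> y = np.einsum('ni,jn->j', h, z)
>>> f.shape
(2, 3)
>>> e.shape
(3, 2)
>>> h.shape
(2, 2)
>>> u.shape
(2, 2)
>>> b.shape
(3,)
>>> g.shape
(2, 3)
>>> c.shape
(2, 2)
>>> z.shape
(17, 2)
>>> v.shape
(3,)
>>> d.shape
()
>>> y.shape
(17,)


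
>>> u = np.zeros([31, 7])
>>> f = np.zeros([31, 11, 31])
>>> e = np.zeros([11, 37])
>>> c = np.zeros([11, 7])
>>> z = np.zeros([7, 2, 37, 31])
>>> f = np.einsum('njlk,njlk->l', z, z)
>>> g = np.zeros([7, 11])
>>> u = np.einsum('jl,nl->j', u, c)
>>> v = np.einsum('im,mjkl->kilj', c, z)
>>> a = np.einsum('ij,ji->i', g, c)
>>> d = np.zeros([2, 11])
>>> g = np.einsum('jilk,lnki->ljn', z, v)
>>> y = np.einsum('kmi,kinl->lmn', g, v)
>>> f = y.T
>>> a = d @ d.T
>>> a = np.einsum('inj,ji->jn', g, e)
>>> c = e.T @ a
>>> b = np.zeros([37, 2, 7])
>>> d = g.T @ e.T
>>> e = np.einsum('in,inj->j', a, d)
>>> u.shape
(31,)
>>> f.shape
(31, 7, 2)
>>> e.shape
(11,)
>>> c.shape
(37, 7)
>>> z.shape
(7, 2, 37, 31)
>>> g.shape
(37, 7, 11)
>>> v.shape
(37, 11, 31, 2)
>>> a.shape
(11, 7)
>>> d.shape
(11, 7, 11)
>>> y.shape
(2, 7, 31)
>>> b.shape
(37, 2, 7)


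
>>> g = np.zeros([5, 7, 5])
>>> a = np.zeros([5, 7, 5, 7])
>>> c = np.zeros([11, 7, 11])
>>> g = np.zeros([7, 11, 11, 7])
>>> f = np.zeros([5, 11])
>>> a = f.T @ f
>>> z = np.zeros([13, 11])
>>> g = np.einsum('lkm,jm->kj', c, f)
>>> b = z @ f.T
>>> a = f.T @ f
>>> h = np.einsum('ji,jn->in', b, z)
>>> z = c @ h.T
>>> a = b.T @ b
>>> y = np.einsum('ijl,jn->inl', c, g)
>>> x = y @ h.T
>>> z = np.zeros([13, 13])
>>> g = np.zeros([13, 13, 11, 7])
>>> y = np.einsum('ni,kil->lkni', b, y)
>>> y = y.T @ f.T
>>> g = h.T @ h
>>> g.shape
(11, 11)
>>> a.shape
(5, 5)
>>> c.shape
(11, 7, 11)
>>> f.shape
(5, 11)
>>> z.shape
(13, 13)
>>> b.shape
(13, 5)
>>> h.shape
(5, 11)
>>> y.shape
(5, 13, 11, 5)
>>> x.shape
(11, 5, 5)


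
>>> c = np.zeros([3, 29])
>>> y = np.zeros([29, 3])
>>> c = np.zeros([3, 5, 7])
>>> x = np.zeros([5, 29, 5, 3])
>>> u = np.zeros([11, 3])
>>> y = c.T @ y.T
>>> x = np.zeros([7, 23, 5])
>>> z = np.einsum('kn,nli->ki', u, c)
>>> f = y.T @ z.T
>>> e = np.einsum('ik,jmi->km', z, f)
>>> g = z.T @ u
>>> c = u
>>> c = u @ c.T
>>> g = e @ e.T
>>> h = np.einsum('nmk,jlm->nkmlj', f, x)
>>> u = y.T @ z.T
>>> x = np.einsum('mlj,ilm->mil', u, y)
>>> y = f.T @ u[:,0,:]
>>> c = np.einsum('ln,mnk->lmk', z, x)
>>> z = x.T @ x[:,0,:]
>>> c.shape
(11, 29, 5)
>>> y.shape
(11, 5, 11)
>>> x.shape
(29, 7, 5)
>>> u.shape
(29, 5, 11)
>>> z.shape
(5, 7, 5)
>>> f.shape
(29, 5, 11)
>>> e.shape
(7, 5)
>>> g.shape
(7, 7)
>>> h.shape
(29, 11, 5, 23, 7)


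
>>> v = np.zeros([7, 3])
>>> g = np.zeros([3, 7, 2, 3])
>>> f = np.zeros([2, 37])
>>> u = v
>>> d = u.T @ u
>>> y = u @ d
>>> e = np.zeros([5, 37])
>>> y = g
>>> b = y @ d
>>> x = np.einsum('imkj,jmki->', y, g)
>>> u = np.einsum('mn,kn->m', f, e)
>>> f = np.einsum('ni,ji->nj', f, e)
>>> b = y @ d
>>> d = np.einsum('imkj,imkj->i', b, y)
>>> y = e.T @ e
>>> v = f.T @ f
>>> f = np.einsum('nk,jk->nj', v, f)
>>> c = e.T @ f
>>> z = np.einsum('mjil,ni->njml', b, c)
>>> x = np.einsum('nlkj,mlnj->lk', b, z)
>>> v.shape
(5, 5)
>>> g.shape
(3, 7, 2, 3)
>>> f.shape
(5, 2)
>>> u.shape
(2,)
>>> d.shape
(3,)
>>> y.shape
(37, 37)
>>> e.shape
(5, 37)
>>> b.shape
(3, 7, 2, 3)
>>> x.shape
(7, 2)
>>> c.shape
(37, 2)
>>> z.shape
(37, 7, 3, 3)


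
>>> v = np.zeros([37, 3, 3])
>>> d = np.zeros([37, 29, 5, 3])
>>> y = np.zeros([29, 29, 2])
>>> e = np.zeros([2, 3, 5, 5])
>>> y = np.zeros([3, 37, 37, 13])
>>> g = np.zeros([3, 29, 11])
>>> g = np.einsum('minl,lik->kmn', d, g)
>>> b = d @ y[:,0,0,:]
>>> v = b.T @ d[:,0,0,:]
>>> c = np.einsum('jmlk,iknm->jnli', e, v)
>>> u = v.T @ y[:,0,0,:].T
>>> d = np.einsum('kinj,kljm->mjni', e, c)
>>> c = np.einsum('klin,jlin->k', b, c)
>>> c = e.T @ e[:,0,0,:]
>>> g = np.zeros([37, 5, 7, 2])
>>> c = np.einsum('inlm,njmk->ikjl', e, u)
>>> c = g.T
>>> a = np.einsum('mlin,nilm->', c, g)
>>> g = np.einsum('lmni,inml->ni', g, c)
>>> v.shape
(13, 5, 29, 3)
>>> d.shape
(13, 5, 5, 3)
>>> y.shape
(3, 37, 37, 13)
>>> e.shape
(2, 3, 5, 5)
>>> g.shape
(7, 2)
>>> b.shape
(37, 29, 5, 13)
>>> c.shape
(2, 7, 5, 37)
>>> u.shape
(3, 29, 5, 3)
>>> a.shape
()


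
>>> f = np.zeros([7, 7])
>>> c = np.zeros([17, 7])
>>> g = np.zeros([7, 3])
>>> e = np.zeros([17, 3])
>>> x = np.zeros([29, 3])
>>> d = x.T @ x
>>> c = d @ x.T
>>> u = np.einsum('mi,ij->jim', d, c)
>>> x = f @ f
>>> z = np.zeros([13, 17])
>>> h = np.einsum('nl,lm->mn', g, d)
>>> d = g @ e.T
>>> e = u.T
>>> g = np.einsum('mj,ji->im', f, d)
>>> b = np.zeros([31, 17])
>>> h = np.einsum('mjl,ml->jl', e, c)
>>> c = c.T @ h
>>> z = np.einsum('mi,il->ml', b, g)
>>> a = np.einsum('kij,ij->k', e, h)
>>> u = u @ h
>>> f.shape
(7, 7)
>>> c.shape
(29, 29)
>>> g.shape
(17, 7)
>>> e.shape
(3, 3, 29)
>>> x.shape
(7, 7)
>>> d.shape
(7, 17)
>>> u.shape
(29, 3, 29)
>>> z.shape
(31, 7)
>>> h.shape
(3, 29)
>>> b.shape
(31, 17)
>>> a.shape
(3,)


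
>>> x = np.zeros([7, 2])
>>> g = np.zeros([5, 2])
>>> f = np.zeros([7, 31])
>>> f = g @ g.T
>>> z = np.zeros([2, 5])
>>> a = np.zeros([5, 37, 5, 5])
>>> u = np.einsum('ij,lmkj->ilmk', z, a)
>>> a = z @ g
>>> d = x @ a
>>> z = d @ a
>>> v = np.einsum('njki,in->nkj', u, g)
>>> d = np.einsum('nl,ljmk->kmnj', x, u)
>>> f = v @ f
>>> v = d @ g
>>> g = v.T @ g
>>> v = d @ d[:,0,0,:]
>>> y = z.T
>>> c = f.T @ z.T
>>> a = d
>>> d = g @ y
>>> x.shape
(7, 2)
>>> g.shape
(2, 7, 37, 2)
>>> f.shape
(2, 37, 5)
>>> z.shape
(7, 2)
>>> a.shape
(5, 37, 7, 5)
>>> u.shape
(2, 5, 37, 5)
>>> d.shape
(2, 7, 37, 7)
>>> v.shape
(5, 37, 7, 5)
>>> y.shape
(2, 7)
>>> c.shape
(5, 37, 7)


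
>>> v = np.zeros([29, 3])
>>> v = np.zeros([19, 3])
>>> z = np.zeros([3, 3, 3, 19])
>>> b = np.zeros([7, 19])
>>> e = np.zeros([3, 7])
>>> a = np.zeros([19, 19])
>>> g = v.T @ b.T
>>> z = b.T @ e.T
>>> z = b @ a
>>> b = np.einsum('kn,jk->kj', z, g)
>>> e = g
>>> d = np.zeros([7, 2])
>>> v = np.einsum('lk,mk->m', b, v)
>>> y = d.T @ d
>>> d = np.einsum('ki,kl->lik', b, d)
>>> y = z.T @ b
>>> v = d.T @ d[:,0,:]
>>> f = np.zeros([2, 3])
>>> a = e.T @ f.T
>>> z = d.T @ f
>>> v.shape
(7, 3, 7)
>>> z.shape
(7, 3, 3)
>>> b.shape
(7, 3)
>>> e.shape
(3, 7)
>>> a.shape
(7, 2)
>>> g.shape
(3, 7)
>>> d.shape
(2, 3, 7)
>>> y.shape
(19, 3)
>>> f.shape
(2, 3)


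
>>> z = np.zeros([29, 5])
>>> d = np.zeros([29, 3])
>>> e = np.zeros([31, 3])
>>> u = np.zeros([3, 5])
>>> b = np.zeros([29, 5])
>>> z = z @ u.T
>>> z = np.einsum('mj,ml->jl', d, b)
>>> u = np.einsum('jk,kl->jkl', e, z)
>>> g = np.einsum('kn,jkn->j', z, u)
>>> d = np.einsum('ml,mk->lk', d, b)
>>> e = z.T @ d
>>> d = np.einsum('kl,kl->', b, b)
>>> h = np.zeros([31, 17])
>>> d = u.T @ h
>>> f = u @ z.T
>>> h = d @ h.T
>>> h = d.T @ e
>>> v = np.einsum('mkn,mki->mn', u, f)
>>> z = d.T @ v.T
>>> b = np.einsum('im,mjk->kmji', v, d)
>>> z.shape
(17, 3, 31)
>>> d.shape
(5, 3, 17)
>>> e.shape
(5, 5)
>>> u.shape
(31, 3, 5)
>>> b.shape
(17, 5, 3, 31)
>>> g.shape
(31,)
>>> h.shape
(17, 3, 5)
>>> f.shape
(31, 3, 3)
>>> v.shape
(31, 5)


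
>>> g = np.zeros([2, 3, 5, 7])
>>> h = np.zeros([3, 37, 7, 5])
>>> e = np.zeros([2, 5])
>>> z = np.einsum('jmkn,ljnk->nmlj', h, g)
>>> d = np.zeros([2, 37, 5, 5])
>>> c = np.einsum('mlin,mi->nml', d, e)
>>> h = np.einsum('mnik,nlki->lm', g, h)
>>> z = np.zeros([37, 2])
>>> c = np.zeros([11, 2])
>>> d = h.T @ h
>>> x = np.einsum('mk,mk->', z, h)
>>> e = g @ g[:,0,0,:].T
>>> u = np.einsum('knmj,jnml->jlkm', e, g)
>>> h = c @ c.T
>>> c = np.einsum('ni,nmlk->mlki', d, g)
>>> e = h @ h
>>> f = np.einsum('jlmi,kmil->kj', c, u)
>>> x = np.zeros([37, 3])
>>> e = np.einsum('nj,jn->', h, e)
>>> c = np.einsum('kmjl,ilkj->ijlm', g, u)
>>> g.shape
(2, 3, 5, 7)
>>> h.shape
(11, 11)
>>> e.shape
()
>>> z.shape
(37, 2)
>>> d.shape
(2, 2)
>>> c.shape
(2, 5, 7, 3)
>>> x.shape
(37, 3)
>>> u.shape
(2, 7, 2, 5)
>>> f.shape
(2, 3)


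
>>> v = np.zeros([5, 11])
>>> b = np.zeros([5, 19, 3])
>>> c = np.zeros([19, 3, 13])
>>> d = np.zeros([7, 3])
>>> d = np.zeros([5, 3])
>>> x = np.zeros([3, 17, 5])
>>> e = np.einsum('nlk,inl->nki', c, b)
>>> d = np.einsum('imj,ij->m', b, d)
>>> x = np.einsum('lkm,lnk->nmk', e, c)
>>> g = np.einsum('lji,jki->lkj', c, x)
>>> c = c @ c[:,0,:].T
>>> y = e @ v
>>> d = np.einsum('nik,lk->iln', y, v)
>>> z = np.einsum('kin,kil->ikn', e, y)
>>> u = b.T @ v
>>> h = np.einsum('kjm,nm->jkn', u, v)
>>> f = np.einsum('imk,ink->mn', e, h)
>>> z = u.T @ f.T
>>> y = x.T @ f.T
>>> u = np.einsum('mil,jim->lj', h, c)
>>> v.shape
(5, 11)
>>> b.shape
(5, 19, 3)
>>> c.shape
(19, 3, 19)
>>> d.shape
(13, 5, 19)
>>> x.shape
(3, 5, 13)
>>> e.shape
(19, 13, 5)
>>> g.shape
(19, 5, 3)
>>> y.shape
(13, 5, 13)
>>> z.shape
(11, 19, 13)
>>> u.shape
(5, 19)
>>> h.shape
(19, 3, 5)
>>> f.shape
(13, 3)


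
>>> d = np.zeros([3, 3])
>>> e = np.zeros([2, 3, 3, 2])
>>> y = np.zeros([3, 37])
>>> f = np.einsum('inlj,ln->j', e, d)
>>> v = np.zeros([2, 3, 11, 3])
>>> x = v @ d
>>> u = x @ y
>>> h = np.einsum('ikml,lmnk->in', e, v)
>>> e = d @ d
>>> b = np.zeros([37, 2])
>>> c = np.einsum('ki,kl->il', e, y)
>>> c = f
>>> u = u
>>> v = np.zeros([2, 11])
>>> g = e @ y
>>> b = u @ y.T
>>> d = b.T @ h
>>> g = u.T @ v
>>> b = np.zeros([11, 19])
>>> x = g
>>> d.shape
(3, 11, 3, 11)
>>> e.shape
(3, 3)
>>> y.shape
(3, 37)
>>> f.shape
(2,)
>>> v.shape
(2, 11)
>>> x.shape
(37, 11, 3, 11)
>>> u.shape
(2, 3, 11, 37)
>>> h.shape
(2, 11)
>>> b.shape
(11, 19)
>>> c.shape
(2,)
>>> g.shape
(37, 11, 3, 11)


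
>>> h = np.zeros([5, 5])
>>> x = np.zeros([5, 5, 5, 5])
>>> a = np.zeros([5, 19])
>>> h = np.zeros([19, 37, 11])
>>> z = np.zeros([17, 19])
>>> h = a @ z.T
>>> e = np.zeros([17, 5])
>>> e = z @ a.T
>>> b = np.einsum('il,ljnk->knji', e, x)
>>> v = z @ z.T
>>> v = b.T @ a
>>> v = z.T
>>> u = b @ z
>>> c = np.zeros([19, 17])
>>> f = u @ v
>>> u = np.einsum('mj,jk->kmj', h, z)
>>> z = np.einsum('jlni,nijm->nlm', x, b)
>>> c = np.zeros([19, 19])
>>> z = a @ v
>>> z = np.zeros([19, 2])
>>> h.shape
(5, 17)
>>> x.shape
(5, 5, 5, 5)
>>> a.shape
(5, 19)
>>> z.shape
(19, 2)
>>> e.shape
(17, 5)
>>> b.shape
(5, 5, 5, 17)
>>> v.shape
(19, 17)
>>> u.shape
(19, 5, 17)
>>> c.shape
(19, 19)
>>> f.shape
(5, 5, 5, 17)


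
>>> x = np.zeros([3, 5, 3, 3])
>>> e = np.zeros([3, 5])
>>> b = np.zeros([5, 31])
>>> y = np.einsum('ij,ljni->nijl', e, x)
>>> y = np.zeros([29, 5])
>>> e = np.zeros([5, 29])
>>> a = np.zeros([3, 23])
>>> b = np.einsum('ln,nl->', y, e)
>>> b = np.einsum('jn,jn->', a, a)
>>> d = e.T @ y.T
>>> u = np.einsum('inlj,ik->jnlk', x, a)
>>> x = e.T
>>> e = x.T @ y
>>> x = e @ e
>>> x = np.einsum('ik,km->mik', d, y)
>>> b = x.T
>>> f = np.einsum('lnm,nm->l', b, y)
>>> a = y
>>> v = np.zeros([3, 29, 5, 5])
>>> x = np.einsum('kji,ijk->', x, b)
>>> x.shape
()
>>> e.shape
(5, 5)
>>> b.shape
(29, 29, 5)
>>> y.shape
(29, 5)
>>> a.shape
(29, 5)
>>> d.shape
(29, 29)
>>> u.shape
(3, 5, 3, 23)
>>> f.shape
(29,)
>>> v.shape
(3, 29, 5, 5)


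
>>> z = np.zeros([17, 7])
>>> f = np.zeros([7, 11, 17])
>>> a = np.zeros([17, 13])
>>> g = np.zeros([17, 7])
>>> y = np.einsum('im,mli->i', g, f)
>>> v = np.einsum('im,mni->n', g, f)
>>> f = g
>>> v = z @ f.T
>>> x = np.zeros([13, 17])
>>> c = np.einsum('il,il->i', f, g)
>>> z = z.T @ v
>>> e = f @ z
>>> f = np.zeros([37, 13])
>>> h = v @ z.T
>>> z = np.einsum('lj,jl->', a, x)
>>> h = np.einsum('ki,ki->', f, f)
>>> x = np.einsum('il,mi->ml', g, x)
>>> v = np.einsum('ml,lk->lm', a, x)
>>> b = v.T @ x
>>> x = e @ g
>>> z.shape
()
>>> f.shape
(37, 13)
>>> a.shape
(17, 13)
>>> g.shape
(17, 7)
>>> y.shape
(17,)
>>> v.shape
(13, 17)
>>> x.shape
(17, 7)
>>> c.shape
(17,)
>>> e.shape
(17, 17)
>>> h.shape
()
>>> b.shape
(17, 7)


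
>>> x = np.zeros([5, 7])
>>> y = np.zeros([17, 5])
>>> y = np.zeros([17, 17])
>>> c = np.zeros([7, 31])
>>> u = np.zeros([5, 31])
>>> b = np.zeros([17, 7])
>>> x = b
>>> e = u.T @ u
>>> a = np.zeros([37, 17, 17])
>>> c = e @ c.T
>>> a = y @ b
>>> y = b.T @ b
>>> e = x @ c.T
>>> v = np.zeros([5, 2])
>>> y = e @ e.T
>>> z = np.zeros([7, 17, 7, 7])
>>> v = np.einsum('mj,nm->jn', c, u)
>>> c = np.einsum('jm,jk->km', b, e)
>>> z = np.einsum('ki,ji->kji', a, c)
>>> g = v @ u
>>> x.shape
(17, 7)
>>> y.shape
(17, 17)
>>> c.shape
(31, 7)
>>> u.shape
(5, 31)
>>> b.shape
(17, 7)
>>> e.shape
(17, 31)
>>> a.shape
(17, 7)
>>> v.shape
(7, 5)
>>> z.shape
(17, 31, 7)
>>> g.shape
(7, 31)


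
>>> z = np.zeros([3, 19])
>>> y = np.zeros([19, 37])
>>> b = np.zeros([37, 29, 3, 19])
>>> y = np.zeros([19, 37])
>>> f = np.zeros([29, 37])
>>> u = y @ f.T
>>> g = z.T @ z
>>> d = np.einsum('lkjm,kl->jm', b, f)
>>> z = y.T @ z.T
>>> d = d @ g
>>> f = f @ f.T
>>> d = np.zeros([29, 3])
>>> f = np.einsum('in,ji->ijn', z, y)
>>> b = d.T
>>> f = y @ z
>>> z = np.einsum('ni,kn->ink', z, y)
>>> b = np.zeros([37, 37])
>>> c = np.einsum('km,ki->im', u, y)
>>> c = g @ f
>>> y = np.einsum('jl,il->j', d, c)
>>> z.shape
(3, 37, 19)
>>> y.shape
(29,)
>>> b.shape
(37, 37)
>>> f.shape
(19, 3)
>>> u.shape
(19, 29)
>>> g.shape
(19, 19)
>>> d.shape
(29, 3)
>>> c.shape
(19, 3)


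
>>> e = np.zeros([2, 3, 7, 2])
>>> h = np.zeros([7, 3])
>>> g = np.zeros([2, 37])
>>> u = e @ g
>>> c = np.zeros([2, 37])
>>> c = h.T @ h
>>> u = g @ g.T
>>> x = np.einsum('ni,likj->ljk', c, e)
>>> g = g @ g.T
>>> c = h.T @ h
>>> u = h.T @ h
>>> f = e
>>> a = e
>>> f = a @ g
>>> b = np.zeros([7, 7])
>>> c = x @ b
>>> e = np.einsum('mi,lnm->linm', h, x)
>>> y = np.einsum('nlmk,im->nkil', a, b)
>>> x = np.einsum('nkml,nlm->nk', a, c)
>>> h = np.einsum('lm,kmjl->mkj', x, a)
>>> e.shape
(2, 3, 2, 7)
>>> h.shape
(3, 2, 7)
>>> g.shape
(2, 2)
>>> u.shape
(3, 3)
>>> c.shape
(2, 2, 7)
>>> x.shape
(2, 3)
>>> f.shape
(2, 3, 7, 2)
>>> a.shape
(2, 3, 7, 2)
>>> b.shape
(7, 7)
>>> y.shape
(2, 2, 7, 3)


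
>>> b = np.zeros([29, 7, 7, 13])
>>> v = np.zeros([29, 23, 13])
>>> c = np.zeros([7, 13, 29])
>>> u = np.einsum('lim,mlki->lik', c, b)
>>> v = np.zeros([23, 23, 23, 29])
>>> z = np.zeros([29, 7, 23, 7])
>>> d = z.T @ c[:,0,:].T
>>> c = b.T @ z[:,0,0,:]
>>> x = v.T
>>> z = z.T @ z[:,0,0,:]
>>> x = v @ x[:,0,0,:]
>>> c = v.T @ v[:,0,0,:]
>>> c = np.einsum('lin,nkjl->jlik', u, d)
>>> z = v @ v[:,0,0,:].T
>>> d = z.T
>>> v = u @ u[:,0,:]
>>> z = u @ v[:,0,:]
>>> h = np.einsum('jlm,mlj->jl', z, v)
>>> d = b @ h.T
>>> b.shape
(29, 7, 7, 13)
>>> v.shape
(7, 13, 7)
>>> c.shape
(7, 7, 13, 23)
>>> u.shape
(7, 13, 7)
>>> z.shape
(7, 13, 7)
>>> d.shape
(29, 7, 7, 7)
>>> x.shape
(23, 23, 23, 23)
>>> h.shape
(7, 13)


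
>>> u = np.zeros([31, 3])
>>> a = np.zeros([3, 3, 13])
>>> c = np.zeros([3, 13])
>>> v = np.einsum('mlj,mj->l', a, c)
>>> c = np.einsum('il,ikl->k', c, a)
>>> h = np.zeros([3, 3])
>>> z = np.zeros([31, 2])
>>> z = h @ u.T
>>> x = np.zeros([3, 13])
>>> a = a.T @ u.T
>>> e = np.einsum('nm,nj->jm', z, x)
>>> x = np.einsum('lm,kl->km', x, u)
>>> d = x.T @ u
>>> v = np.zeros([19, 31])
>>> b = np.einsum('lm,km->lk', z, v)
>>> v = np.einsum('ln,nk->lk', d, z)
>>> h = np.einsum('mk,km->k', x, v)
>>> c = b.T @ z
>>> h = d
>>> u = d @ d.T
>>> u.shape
(13, 13)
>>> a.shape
(13, 3, 31)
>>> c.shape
(19, 31)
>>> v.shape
(13, 31)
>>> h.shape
(13, 3)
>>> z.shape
(3, 31)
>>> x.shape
(31, 13)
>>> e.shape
(13, 31)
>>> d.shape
(13, 3)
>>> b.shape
(3, 19)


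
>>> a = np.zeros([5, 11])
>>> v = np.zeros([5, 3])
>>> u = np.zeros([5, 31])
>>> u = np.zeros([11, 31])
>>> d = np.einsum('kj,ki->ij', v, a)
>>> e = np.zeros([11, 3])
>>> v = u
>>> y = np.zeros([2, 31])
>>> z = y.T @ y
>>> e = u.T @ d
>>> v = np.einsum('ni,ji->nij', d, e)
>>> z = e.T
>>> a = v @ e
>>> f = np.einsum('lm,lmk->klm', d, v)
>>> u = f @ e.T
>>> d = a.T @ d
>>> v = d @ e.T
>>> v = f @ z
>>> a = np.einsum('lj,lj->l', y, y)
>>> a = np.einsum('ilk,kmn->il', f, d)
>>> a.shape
(31, 11)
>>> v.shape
(31, 11, 31)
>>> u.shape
(31, 11, 31)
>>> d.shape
(3, 3, 3)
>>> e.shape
(31, 3)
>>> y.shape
(2, 31)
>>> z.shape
(3, 31)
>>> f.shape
(31, 11, 3)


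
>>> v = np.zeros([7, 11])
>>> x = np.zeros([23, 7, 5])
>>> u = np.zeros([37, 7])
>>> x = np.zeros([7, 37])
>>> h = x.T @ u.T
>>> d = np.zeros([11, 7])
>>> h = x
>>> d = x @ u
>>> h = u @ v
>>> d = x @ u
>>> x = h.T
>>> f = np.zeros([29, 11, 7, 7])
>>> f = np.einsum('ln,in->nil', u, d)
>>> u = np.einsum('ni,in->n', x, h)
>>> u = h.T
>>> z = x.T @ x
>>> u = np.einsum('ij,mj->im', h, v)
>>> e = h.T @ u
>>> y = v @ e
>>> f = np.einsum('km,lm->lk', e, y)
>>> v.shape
(7, 11)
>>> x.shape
(11, 37)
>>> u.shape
(37, 7)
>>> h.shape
(37, 11)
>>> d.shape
(7, 7)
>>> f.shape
(7, 11)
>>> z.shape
(37, 37)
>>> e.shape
(11, 7)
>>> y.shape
(7, 7)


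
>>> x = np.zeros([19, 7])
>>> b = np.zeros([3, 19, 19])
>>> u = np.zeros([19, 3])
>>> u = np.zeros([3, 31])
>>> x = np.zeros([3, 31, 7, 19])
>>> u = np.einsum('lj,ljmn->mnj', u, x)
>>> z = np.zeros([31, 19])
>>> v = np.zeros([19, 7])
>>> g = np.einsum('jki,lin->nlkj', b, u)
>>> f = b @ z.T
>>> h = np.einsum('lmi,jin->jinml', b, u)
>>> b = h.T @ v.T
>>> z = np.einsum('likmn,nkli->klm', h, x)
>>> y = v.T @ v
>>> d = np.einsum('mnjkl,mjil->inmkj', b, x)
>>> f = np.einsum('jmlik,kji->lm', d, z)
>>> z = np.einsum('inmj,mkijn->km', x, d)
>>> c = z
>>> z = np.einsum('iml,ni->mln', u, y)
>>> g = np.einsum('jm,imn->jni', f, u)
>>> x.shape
(3, 31, 7, 19)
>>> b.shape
(3, 19, 31, 19, 19)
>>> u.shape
(7, 19, 31)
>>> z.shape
(19, 31, 7)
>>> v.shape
(19, 7)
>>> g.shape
(3, 31, 7)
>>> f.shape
(3, 19)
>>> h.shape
(7, 19, 31, 19, 3)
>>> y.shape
(7, 7)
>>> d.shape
(7, 19, 3, 19, 31)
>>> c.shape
(19, 7)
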